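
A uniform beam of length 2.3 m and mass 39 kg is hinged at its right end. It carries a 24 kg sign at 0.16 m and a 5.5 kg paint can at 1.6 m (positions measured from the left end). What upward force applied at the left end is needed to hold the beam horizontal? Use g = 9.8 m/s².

Take moments about the right end.
Beam weight: 39 × 9.8 = 382.2 N down at 1.15 m → arm 1.15 m, τ = 382.2 × 1.15 = 439.5 N·m counterclockwise.
Sign: 24 × 9.8 = 235.2 N down at 0.16 m → arm 2.14 m, τ = 235.2 × 2.14 = 503.3 N·m counterclockwise.
Paint can: 5.5 × 9.8 = 53.9 N down at 1.6 m → arm 0.7 m, τ = 53.9 × 0.7 = 37.73 N·m counterclockwise.
Net moment of the loads = 980.5 N·m counterclockwise.
The upward force F acts at the left end, arm 2.3 m, giving F × 2.3 clockwise.
Στ = 0 ⇒ F × 2.3 = 980.5 ⇒ F = 980.5 / 2.3 = 426 N.

F ≈ 426 N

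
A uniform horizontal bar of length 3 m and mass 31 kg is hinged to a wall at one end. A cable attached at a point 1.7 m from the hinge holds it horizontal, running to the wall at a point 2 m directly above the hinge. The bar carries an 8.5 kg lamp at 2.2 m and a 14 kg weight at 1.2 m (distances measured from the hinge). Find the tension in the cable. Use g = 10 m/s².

T ≈ 633 N

Take moments about the hinge.
Beam weight: 31 × 10 = 310 N down at 1.5 m → arm 1.5 m, τ = 310 × 1.5 = 465 N·m clockwise.
Lamp: 8.5 × 10 = 85 N down at 2.2 m → arm 2.2 m, τ = 85 × 2.2 = 187 N·m clockwise.
Weight: 14 × 10 = 140 N down at 1.2 m → arm 1.2 m, τ = 140 × 1.2 = 168 N·m clockwise.
Total clockwise load moment = 820 N·m.
The cable tension T acts at 1.7 m; only its component perpendicular to the bar, T sinθ, produces torque. sinθ = h/√(h²+d²) = 2/√(2²+1.7²) = 0.7619.
Balancing moments: T × 1.7 × 0.7619 = 820, giving T = 820 / 1.295 = 633 N.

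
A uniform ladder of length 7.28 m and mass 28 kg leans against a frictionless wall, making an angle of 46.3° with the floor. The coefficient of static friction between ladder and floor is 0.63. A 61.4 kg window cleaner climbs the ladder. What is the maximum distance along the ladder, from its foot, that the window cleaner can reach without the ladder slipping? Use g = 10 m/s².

Taking torques about the foot of the ladder:
Ladder weight 28×10 = 280 N acts at 3.64 m along the ladder; its horizontal arm is 3.64·cos46.3° = 2.515 m → τ = 704.2 N·m clockwise.
Window cleaner weight 61.4×10 = 614 N at distance d → arm d·cos46.3° → τ = 614·d·0.6909 clockwise.
Wall normal N at the top has arm L sinθ = 5.263 m counterclockwise, so Στ = 0 gives N·5.263 = 704.2 + 424.2·d.
ΣFy = 0 ⇒ N_floor = 894 N, so the maximum friction is μ_s·N_floor = 0.63×894 = 563.2 N. ΣFx = 0 ⇒ N_wall = f, so at the slipping point N = 563.2 N.
Substituting: 563.2×5.263 = 704.2 + 424.2·d ⇒ d = (2964 − 704.2) / 424.2 = 5.33 m.

d ≈ 5.33 m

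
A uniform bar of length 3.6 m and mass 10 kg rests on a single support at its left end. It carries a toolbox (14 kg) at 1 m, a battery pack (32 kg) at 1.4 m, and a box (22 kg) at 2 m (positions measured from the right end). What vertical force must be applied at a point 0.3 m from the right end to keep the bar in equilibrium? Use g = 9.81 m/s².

Sum moments about the left end (the unknown pivot reaction has zero arm there).
Beam weight: 10 × 9.81 = 98.1 N down at 1.8 m → arm 1.8 m, τ = 98.1 × 1.8 = 176.6 N·m clockwise.
Toolbox: 14 × 9.81 = 137.3 N down at 1 m → arm 2.6 m, τ = 137.3 × 2.6 = 357 N·m clockwise.
Battery pack: 32 × 9.81 = 313.9 N down at 1.4 m → arm 2.2 m, τ = 313.9 × 2.2 = 690.6 N·m clockwise.
Box: 22 × 9.81 = 215.8 N down at 2 m → arm 1.6 m, τ = 215.8 × 1.6 = 345.3 N·m clockwise.
Net moment of the loads = 1570 N·m clockwise.
The upward force F acts at a point 0.3 m from the right end, arm 3.3 m, giving F × 3.3 counterclockwise.
Στ = 0 ⇒ F × 3.3 = 1570 ⇒ F = 1570 / 3.3 = 476 N.

F ≈ 476 N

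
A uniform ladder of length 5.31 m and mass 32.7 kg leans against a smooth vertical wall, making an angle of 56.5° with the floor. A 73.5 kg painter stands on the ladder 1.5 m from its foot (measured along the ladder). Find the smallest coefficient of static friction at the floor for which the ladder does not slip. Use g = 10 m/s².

Sum moments about the foot of the ladder (the floor normal and friction both act there and drop out).
Ladder weight 32.7×10 = 327 N acts at 2.655 m along the ladder; its horizontal arm is 2.655·cos56.5° = 1.465 m → τ = 479.1 N·m clockwise.
Painter: 73.5×10 = 735 N at 1.5 m → arm 0.8279 m → τ = 608.5 N·m clockwise.
Wall normal N acts horizontally at the top; its moment arm is the height L sinθ = 5.31·sin56.5° = 4.428 m, counterclockwise.
Balancing moments: N × 4.428 = 1088, giving N = 245.7 N.
ΣFx = 0 ⇒ f = N_wall = 245.7 N. ΣFy = 0 ⇒ N_floor = 1062 N.
μ_min = f / N_floor = 245.7 / 1062 = 0.231.

μ_min ≈ 0.231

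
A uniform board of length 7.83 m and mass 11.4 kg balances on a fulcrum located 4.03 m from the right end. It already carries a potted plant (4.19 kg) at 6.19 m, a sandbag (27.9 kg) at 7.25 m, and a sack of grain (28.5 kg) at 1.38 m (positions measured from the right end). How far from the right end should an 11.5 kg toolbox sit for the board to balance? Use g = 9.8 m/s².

x ≈ 2.11 m from the right end

About the fulcrum (at 4.03 m from the right end):
Beam weight: 11.4 × 9.8 = 111.7 N down at 3.915 m → arm 0.115 m, τ = 111.7 × 0.115 = 12.85 N·m clockwise.
Potted plant: 4.19 × 9.8 = 41.06 N down at 6.19 m → arm 2.16 m, τ = 41.06 × 2.16 = 88.69 N·m counterclockwise.
Sandbag: 27.9 × 9.8 = 273.4 N down at 7.25 m → arm 3.22 m, τ = 273.4 × 3.22 = 880.3 N·m counterclockwise.
Sack of grain: 28.5 × 9.8 = 279.3 N down at 1.38 m → arm 2.65 m, τ = 279.3 × 2.65 = 740.1 N·m clockwise.
Net moment of existing loads = 216 N·m counterclockwise.
The toolbox weighs 11.5 × 9.8 = 112.7 N and must supply an equal clockwise moment, so its lever arm about the fulcrum is 216 / 112.7 = 1.92 m.
That puts it at 4.03 − 1.92 = 2.11 m from the right end.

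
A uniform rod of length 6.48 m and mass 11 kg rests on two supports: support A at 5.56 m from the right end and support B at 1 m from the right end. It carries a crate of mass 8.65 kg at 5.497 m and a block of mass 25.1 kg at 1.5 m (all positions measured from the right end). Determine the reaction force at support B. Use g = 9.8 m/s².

R_B ≈ 275 N

Take moments about support A.
Beam weight: 11 × 9.8 = 107.8 N down at 3.24 m → arm 2.32 m, τ = 107.8 × 2.32 = 250.1 N·m clockwise.
Crate: 8.65 × 9.8 = 84.77 N down at 5.497 m → arm 0.063 m, τ = 84.77 × 0.063 = 5.341 N·m clockwise.
Block: 25.1 × 9.8 = 246 N down at 1.5 m → arm 4.06 m, τ = 246 × 4.06 = 998.8 N·m clockwise.
Net load moment about support A = 1254 N·m clockwise.
Reaction R at support B is upward at 1 m, arm 4.56 m → moment R × 4.56 counterclockwise.
Στ = 0 ⇒ R × 4.56 = 1254 ⇒ R = 275 N.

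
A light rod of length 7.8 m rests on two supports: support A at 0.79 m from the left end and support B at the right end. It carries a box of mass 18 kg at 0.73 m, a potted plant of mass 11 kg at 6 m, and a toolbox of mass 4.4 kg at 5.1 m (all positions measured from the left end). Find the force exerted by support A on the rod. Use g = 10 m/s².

Take moments about support B.
Box: 18 × 10 = 180 N down at 0.73 m → arm 7.07 m, τ = 180 × 7.07 = 1273 N·m counterclockwise.
Potted plant: 11 × 10 = 110 N down at 6 m → arm 1.8 m, τ = 110 × 1.8 = 198 N·m counterclockwise.
Toolbox: 4.4 × 10 = 44 N down at 5.1 m → arm 2.7 m, τ = 44 × 2.7 = 118.8 N·m counterclockwise.
Net load moment about support B = 1590 N·m counterclockwise.
Reaction R at support A is upward at 0.79 m, arm 7.01 m → moment R × 7.01 clockwise.
For rotational equilibrium, R × 7.01 = 1590, so R = 227 N.

R_A ≈ 227 N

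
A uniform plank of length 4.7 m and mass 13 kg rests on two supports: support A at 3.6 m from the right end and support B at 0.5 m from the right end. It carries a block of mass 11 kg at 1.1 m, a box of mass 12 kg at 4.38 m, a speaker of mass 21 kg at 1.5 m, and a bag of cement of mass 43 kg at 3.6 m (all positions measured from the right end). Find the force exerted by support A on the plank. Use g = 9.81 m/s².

R_A ≈ 733 N

Take moments about support B.
Beam weight: 13 × 9.81 = 127.5 N down at 2.35 m → arm 1.85 m, τ = 127.5 × 1.85 = 235.9 N·m counterclockwise.
Block: 11 × 9.81 = 107.9 N down at 1.1 m → arm 0.6 m, τ = 107.9 × 0.6 = 64.74 N·m counterclockwise.
Box: 12 × 9.81 = 117.7 N down at 4.38 m → arm 3.88 m, τ = 117.7 × 3.88 = 456.7 N·m counterclockwise.
Speaker: 21 × 9.81 = 206 N down at 1.5 m → arm 1 m, τ = 206 × 1 = 206 N·m counterclockwise.
Bag of cement: 43 × 9.81 = 421.8 N down at 3.6 m → arm 3.1 m, τ = 421.8 × 3.1 = 1308 N·m counterclockwise.
Net load moment about support B = 2271 N·m counterclockwise.
Reaction R at support A is upward at 3.6 m, arm 3.1 m → moment R × 3.1 clockwise.
Balancing moments: R × 3.1 = 2271, giving R = 733 N.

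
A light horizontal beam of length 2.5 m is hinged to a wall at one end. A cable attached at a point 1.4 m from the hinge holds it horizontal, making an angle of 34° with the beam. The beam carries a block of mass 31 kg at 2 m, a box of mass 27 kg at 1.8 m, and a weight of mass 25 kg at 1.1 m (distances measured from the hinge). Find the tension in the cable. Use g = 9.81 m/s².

Sum moments about the hinge (the unknown hinge reaction has zero arm there).
Block: 31 × 9.81 = 304.1 N down at 2 m → arm 2 m, τ = 304.1 × 2 = 608.2 N·m clockwise.
Box: 27 × 9.81 = 264.9 N down at 1.8 m → arm 1.8 m, τ = 264.9 × 1.8 = 476.8 N·m clockwise.
Weight: 25 × 9.81 = 245.2 N down at 1.1 m → arm 1.1 m, τ = 245.2 × 1.1 = 269.7 N·m clockwise.
Total clockwise load moment = 1355 N·m.
The cable tension T acts at 1.4 m; only its component perpendicular to the beam, T sinθ, produces torque. sin 34° = 0.5592.
Setting net torque to zero: T × 1.4 × 0.5592 = 1355 → T = 1355 / 0.7829 = 1730 N.

T ≈ 1730 N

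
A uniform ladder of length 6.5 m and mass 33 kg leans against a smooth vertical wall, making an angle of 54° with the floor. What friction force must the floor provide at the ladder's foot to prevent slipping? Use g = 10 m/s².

f ≈ 120 N

Taking torques about the foot of the ladder:
Ladder weight 33×10 = 330 N acts at 3.25 m along the ladder; its horizontal arm is 3.25·cos54° = 1.91 m → τ = 630.3 N·m clockwise.
Wall normal N acts horizontally at the top; its moment arm is the height L sinθ = 6.5·sin54° = 5.259 m, counterclockwise.
For rotational equilibrium, N × 5.259 = 630.3, so N = 120 N.
ΣFx = 0: friction at the foot balances the wall's push, so f = N_wall = 120 N.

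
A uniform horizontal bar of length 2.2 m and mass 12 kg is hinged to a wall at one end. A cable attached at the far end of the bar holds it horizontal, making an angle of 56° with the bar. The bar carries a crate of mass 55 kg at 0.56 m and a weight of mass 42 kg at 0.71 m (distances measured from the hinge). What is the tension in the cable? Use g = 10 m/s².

T ≈ 405 N

About the hinge:
Beam weight: 12 × 10 = 120 N down at 1.1 m → arm 1.1 m, τ = 120 × 1.1 = 132 N·m clockwise.
Crate: 55 × 10 = 550 N down at 0.56 m → arm 0.56 m, τ = 550 × 0.56 = 308 N·m clockwise.
Weight: 42 × 10 = 420 N down at 0.71 m → arm 0.71 m, τ = 420 × 0.71 = 298.2 N·m clockwise.
Total clockwise load moment = 738.2 N·m.
The cable tension T acts at 2.2 m; only its component perpendicular to the bar, T sinθ, produces torque. sin 56° = 0.829.
Setting net torque to zero: T × 2.2 × 0.829 = 738.2 → T = 738.2 / 1.824 = 405 N.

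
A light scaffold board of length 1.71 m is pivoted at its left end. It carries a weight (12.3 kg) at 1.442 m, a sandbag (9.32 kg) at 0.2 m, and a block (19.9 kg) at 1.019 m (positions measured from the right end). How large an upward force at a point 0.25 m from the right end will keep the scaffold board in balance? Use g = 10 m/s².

F ≈ 213 N

Choose the left end as the axis so the unknown pivot reaction has zero arm there.
Weight: 12.3 × 10 = 123 N down at 1.442 m → arm 0.268 m, τ = 123 × 0.268 = 32.96 N·m clockwise.
Sandbag: 9.32 × 10 = 93.2 N down at 0.2 m → arm 1.51 m, τ = 93.2 × 1.51 = 140.7 N·m clockwise.
Block: 19.9 × 10 = 199 N down at 1.019 m → arm 0.691 m, τ = 199 × 0.691 = 137.5 N·m clockwise.
Net moment of the loads = 311.2 N·m clockwise.
The upward force F acts at a point 0.25 m from the right end, arm 1.46 m, giving F × 1.46 counterclockwise.
Setting net torque to zero: F × 1.46 = 311.2 → F = 311.2 / 1.46 = 213 N.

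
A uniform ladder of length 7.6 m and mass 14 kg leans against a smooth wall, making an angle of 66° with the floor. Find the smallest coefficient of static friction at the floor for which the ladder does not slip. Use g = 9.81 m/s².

μ_min ≈ 0.223

Choose the foot of the ladder as the axis so the floor normal and friction both act there and drop out.
Ladder weight 14×9.81 = 137.3 N acts at 3.8 m along the ladder; its horizontal arm is 3.8·cos66° = 1.546 m → τ = 212.3 N·m clockwise.
Wall normal N acts horizontally at the top; its moment arm is the height L sinθ = 7.6·sin66° = 6.943 m, counterclockwise.
For rotational equilibrium, N × 6.943 = 212.3, so N = 30.58 N.
ΣFx = 0 ⇒ f = N_wall = 30.58 N. ΣFy = 0 ⇒ N_floor = 137.3 N.
μ_min = f / N_floor = 30.58 / 137.3 = 0.223.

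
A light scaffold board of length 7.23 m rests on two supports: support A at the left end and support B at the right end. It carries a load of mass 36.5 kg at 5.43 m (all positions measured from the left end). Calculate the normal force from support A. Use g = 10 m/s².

R_A ≈ 90.9 N

Take moments about support B.
Load: 36.5 × 10 = 365 N down at 5.43 m → arm 1.8 m, τ = 365 × 1.8 = 657 N·m counterclockwise.
Net load moment about support B = 657 N·m counterclockwise.
Reaction R at support A is upward at 0 m, arm 7.23 m → moment R × 7.23 clockwise.
Στ = 0 ⇒ R × 7.23 = 657 ⇒ R = 90.9 N.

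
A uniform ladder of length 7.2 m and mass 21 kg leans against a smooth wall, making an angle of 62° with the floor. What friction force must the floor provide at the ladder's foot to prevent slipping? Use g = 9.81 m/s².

f ≈ 54.8 N

Sum moments about the foot of the ladder (the floor normal and friction both act there and drop out).
Ladder weight 21×9.81 = 206 N acts at 3.6 m along the ladder; its horizontal arm is 3.6·cos62° = 1.69 m → τ = 348.1 N·m clockwise.
Wall normal N acts horizontally at the top; its moment arm is the height L sinθ = 7.2·sin62° = 6.357 m, counterclockwise.
For rotational equilibrium, N × 6.357 = 348.1, so N = 54.8 N.
ΣFx = 0: friction at the foot balances the wall's push, so f = N_wall = 54.8 N.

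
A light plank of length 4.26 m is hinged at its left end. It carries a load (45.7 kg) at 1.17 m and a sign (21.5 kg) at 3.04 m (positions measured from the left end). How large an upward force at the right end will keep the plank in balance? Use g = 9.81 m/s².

F ≈ 274 N

About the left end:
Load: 45.7 × 9.81 = 448.3 N down at 1.17 m → arm 1.17 m, τ = 448.3 × 1.17 = 524.5 N·m clockwise.
Sign: 21.5 × 9.81 = 210.9 N down at 3.04 m → arm 3.04 m, τ = 210.9 × 3.04 = 641.1 N·m clockwise.
Net moment of the loads = 1166 N·m clockwise.
The upward force F acts at the right end, arm 4.26 m, giving F × 4.26 counterclockwise.
For rotational equilibrium, F × 4.26 = 1166, so F = 1166 / 4.26 = 274 N.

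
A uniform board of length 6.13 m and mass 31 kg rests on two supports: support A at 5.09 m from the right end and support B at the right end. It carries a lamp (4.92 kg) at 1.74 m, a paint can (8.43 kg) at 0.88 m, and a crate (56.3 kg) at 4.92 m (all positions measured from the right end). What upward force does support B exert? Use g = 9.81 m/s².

R_B ≈ 240 N

Taking torques about support A:
Beam weight: 31 × 9.81 = 304.1 N down at 3.065 m → arm 2.025 m, τ = 304.1 × 2.025 = 615.8 N·m clockwise.
Lamp: 4.92 × 9.81 = 48.27 N down at 1.74 m → arm 3.35 m, τ = 48.27 × 3.35 = 161.7 N·m clockwise.
Paint can: 8.43 × 9.81 = 82.7 N down at 0.88 m → arm 4.21 m, τ = 82.7 × 4.21 = 348.2 N·m clockwise.
Crate: 56.3 × 9.81 = 552.3 N down at 4.92 m → arm 0.17 m, τ = 552.3 × 0.17 = 93.89 N·m clockwise.
Net load moment about support A = 1220 N·m clockwise.
Reaction R at support B is upward at 0 m, arm 5.09 m → moment R × 5.09 counterclockwise.
For rotational equilibrium, R × 5.09 = 1220, so R = 240 N.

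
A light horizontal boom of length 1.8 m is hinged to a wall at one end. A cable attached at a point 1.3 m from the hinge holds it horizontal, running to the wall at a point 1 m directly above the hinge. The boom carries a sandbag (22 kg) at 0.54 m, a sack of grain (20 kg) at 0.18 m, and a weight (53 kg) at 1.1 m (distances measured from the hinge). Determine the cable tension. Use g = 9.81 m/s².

Sum moments about the hinge (the unknown hinge reaction has zero arm there).
Sandbag: 22 × 9.81 = 215.8 N down at 0.54 m → arm 0.54 m, τ = 215.8 × 0.54 = 116.5 N·m clockwise.
Sack of grain: 20 × 9.81 = 196.2 N down at 0.18 m → arm 0.18 m, τ = 196.2 × 0.18 = 35.32 N·m clockwise.
Weight: 53 × 9.81 = 519.9 N down at 1.1 m → arm 1.1 m, τ = 519.9 × 1.1 = 571.9 N·m clockwise.
Total clockwise load moment = 723.7 N·m.
The cable tension T acts at 1.3 m; only its component perpendicular to the boom, T sinθ, produces torque. sinθ = h/√(h²+d²) = 1/√(1²+1.3²) = 0.6097.
Στ = 0 ⇒ T × 1.3 × 0.6097 = 723.7 ⇒ T = 723.7 / 0.7926 = 913 N.

T ≈ 913 N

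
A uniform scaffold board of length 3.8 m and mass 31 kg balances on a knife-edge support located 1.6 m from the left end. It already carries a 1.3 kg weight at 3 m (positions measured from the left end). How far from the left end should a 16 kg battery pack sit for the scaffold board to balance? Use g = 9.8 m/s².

Choose the knife-edge support (at 1.6 m from the left end) as the axis so the support reaction has zero arm there.
Beam weight: 31 × 9.8 = 303.8 N down at 1.9 m → arm 0.3 m, τ = 303.8 × 0.3 = 91.14 N·m clockwise.
Weight: 1.3 × 9.8 = 12.74 N down at 3 m → arm 1.4 m, τ = 12.74 × 1.4 = 17.84 N·m clockwise.
Net moment of existing loads = 109 N·m clockwise.
The battery pack weighs 16 × 9.8 = 156.8 N and must supply an equal counterclockwise moment, so its lever arm about the knife-edge support is 109 / 156.8 = 0.695 m.
That puts it at 1.6 − 0.695 = 0.905 m from the left end.

x ≈ 0.905 m from the left end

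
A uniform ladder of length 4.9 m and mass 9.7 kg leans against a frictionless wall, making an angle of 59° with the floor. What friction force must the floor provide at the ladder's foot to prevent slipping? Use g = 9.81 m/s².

Choose the foot of the ladder as the axis so the floor normal and friction both act there and drop out.
Ladder weight 9.7×9.81 = 95.16 N acts at 2.45 m along the ladder; its horizontal arm is 2.45·cos59° = 1.262 m → τ = 120.1 N·m clockwise.
Wall normal N acts horizontally at the top; its moment arm is the height L sinθ = 4.9·sin59° = 4.2 m, counterclockwise.
Balancing moments: N × 4.2 = 120.1, giving N = 28.6 N.
ΣFx = 0: friction at the foot balances the wall's push, so f = N_wall = 28.6 N.

f ≈ 28.6 N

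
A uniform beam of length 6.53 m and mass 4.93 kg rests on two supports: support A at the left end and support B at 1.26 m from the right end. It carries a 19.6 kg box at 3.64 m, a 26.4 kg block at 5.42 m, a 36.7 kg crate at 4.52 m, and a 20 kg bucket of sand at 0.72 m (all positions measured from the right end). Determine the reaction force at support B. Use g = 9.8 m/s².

About support A:
Beam weight: 4.93 × 9.8 = 48.31 N down at 3.265 m → arm 3.265 m, τ = 48.31 × 3.265 = 157.7 N·m clockwise.
Box: 19.6 × 9.8 = 192.1 N down at 3.64 m → arm 2.89 m, τ = 192.1 × 2.89 = 555.2 N·m clockwise.
Block: 26.4 × 9.8 = 258.7 N down at 5.42 m → arm 1.11 m, τ = 258.7 × 1.11 = 287.2 N·m clockwise.
Crate: 36.7 × 9.8 = 359.7 N down at 4.52 m → arm 2.01 m, τ = 359.7 × 2.01 = 723 N·m clockwise.
Bucket of sand: 20 × 9.8 = 196 N down at 0.72 m → arm 5.81 m, τ = 196 × 5.81 = 1139 N·m clockwise.
Net load moment about support A = 2862 N·m clockwise.
Reaction R at support B is upward at 1.26 m, arm 5.27 m → moment R × 5.27 counterclockwise.
Στ = 0 ⇒ R × 5.27 = 2862 ⇒ R = 543 N.

R_B ≈ 543 N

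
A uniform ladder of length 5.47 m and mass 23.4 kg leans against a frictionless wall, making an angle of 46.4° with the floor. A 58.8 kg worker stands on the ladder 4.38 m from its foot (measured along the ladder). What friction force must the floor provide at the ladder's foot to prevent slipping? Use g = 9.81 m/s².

f ≈ 549 N

Sum moments about the foot of the ladder (the floor normal and friction both act there and drop out).
Ladder weight 23.4×9.81 = 229.6 N acts at 2.735 m along the ladder; its horizontal arm is 2.735·cos46.4° = 1.886 m → τ = 433 N·m clockwise.
Worker: 58.8×9.81 = 576.8 N at 4.38 m → arm 3.021 m → τ = 1743 N·m clockwise.
Wall normal N acts horizontally at the top; its moment arm is the height L sinθ = 5.47·sin46.4° = 3.961 m, counterclockwise.
Στ = 0 ⇒ N × 3.961 = 2176 ⇒ N = 549 N.
ΣFx = 0: friction at the foot balances the wall's push, so f = N_wall = 549 N.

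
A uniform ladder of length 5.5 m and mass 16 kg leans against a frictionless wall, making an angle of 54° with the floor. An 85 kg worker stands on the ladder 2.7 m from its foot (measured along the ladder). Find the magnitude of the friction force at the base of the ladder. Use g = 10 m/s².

f ≈ 361 N

About the foot of the ladder:
Ladder weight 16×10 = 160 N acts at 2.75 m along the ladder; its horizontal arm is 2.75·cos54° = 1.616 m → τ = 258.6 N·m clockwise.
Worker: 85×10 = 850 N at 2.7 m → arm 1.587 m → τ = 1349 N·m clockwise.
Wall normal N acts horizontally at the top; its moment arm is the height L sinθ = 5.5·sin54° = 4.45 m, counterclockwise.
Στ = 0 ⇒ N × 4.45 = 1608 ⇒ N = 361 N.
ΣFx = 0: friction at the foot balances the wall's push, so f = N_wall = 361 N.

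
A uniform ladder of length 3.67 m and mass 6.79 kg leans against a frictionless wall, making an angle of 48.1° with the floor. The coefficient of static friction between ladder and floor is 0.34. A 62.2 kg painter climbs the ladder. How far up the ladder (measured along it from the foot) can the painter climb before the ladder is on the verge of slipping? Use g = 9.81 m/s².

Take moments about the foot of the ladder.
Ladder weight 6.79×9.81 = 66.61 N acts at 1.835 m along the ladder; its horizontal arm is 1.835·cos48.1° = 1.225 m → τ = 81.6 N·m clockwise.
Painter weight 62.2×9.81 = 610.2 N at distance d → arm d·cos48.1° → τ = 610.2·d·0.6678 clockwise.
Wall normal N at the top has arm L sinθ = 2.732 m counterclockwise, so Στ = 0 gives N·2.732 = 81.6 + 407.5·d.
ΣFy = 0 ⇒ N_floor = 676.8 N, so the maximum friction is μ_s·N_floor = 0.34×676.8 = 230.1 N. ΣFx = 0 ⇒ N_wall = f, so at the slipping point N = 230.1 N.
Substituting: 230.1×2.732 = 81.6 + 407.5·d ⇒ d = (628.6 − 81.6) / 407.5 = 1.34 m.

d ≈ 1.34 m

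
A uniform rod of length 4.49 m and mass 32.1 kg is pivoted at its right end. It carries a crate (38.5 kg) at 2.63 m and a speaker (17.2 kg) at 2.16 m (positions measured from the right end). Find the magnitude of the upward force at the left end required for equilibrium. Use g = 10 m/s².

F ≈ 469 N

Choose the right end as the axis so the unknown pivot reaction has zero arm there.
Beam weight: 32.1 × 10 = 321 N down at 2.245 m → arm 2.245 m, τ = 321 × 2.245 = 720.6 N·m counterclockwise.
Crate: 38.5 × 10 = 385 N down at 2.63 m → arm 2.63 m, τ = 385 × 2.63 = 1013 N·m counterclockwise.
Speaker: 17.2 × 10 = 172 N down at 2.16 m → arm 2.16 m, τ = 172 × 2.16 = 371.5 N·m counterclockwise.
Net moment of the loads = 2105 N·m counterclockwise.
The upward force F acts at the left end, arm 4.49 m, giving F × 4.49 clockwise.
Στ = 0 ⇒ F × 4.49 = 2105 ⇒ F = 2105 / 4.49 = 469 N.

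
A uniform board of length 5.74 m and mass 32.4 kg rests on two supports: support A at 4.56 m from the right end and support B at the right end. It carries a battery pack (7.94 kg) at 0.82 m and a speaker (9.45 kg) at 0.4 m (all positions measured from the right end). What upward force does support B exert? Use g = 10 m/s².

R_B ≈ 271 N

Taking torques about support A:
Beam weight: 32.4 × 10 = 324 N down at 2.87 m → arm 1.69 m, τ = 324 × 1.69 = 547.6 N·m clockwise.
Battery pack: 7.94 × 10 = 79.4 N down at 0.82 m → arm 3.74 m, τ = 79.4 × 3.74 = 297 N·m clockwise.
Speaker: 9.45 × 10 = 94.5 N down at 0.4 m → arm 4.16 m, τ = 94.5 × 4.16 = 393.1 N·m clockwise.
Net load moment about support A = 1238 N·m clockwise.
Reaction R at support B is upward at 0 m, arm 4.56 m → moment R × 4.56 counterclockwise.
For rotational equilibrium, R × 4.56 = 1238, so R = 271 N.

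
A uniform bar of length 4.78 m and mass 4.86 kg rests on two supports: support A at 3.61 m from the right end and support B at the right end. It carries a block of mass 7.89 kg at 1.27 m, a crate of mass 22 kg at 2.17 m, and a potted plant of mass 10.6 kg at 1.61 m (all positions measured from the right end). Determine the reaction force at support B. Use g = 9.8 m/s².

R_B ≈ 210 N

Choose support A as the axis so its reaction then has zero moment arm.
Beam weight: 4.86 × 9.8 = 47.63 N down at 2.39 m → arm 1.22 m, τ = 47.63 × 1.22 = 58.11 N·m clockwise.
Block: 7.89 × 9.8 = 77.32 N down at 1.27 m → arm 2.34 m, τ = 77.32 × 2.34 = 180.9 N·m clockwise.
Crate: 22 × 9.8 = 215.6 N down at 2.17 m → arm 1.44 m, τ = 215.6 × 1.44 = 310.5 N·m clockwise.
Potted plant: 10.6 × 9.8 = 103.9 N down at 1.61 m → arm 2 m, τ = 103.9 × 2 = 207.8 N·m clockwise.
Net load moment about support A = 757.3 N·m clockwise.
Reaction R at support B is upward at 0 m, arm 3.61 m → moment R × 3.61 counterclockwise.
Balancing moments: R × 3.61 = 757.3, giving R = 210 N.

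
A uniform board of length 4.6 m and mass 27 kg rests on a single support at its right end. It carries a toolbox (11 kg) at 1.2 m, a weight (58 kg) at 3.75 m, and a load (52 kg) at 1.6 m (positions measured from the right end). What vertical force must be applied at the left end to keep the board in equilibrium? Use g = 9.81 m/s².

About the right end:
Beam weight: 27 × 9.81 = 264.9 N down at 2.3 m → arm 2.3 m, τ = 264.9 × 2.3 = 609.3 N·m counterclockwise.
Toolbox: 11 × 9.81 = 107.9 N down at 1.2 m → arm 1.2 m, τ = 107.9 × 1.2 = 129.5 N·m counterclockwise.
Weight: 58 × 9.81 = 569 N down at 3.75 m → arm 3.75 m, τ = 569 × 3.75 = 2134 N·m counterclockwise.
Load: 52 × 9.81 = 510.1 N down at 1.6 m → arm 1.6 m, τ = 510.1 × 1.6 = 816.2 N·m counterclockwise.
Net moment of the loads = 3689 N·m counterclockwise.
The upward force F acts at the left end, arm 4.6 m, giving F × 4.6 clockwise.
Balancing moments: F × 4.6 = 3689, giving F = 3689 / 4.6 = 802 N.

F ≈ 802 N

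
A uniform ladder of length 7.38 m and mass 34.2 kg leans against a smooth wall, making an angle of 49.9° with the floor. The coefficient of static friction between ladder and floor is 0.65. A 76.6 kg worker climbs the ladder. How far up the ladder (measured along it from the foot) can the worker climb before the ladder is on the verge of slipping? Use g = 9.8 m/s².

Sum moments about the foot of the ladder (the floor normal and friction both act there and drop out).
Ladder weight 34.2×9.8 = 335.2 N acts at 3.69 m along the ladder; its horizontal arm is 3.69·cos49.9° = 2.377 m → τ = 796.8 N·m clockwise.
Worker weight 76.6×9.8 = 750.7 N at distance d → arm d·cos49.9° → τ = 750.7·d·0.6441 clockwise.
Wall normal N at the top has arm L sinθ = 5.645 m counterclockwise, so Στ = 0 gives N·5.645 = 796.8 + 483.5·d.
ΣFy = 0 ⇒ N_floor = 1086 N, so the maximum friction is μ_s·N_floor = 0.65×1086 = 705.9 N. ΣFx = 0 ⇒ N_wall = f, so at the slipping point N = 705.9 N.
Substituting: 705.9×5.645 = 796.8 + 483.5·d ⇒ d = (3985 − 796.8) / 483.5 = 6.59 m.

d ≈ 6.59 m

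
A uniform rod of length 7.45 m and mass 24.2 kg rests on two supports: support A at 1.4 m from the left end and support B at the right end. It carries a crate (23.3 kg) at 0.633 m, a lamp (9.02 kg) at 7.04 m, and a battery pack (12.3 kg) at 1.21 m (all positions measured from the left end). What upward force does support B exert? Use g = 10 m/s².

R_B ≈ 144 N

Choose support A as the axis so its reaction then has zero moment arm.
Beam weight: 24.2 × 10 = 242 N down at 3.725 m → arm 2.325 m, τ = 242 × 2.325 = 562.7 N·m clockwise.
Crate: 23.3 × 10 = 233 N down at 0.633 m → arm 0.767 m, τ = 233 × 0.767 = 178.7 N·m counterclockwise.
Lamp: 9.02 × 10 = 90.2 N down at 7.04 m → arm 5.64 m, τ = 90.2 × 5.64 = 508.7 N·m clockwise.
Battery pack: 12.3 × 10 = 123 N down at 1.21 m → arm 0.19 m, τ = 123 × 0.19 = 23.37 N·m counterclockwise.
Net load moment about support A = 869.3 N·m clockwise.
Reaction R at support B is upward at 7.45 m, arm 6.05 m → moment R × 6.05 counterclockwise.
Στ = 0 ⇒ R × 6.05 = 869.3 ⇒ R = 144 N.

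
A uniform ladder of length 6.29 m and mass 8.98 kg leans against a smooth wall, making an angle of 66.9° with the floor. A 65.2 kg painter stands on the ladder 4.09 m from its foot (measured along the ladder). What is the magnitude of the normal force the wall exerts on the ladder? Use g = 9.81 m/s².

N_wall ≈ 196 N

Taking torques about the foot of the ladder:
Ladder weight 8.98×9.81 = 88.09 N acts at 3.145 m along the ladder; its horizontal arm is 3.145·cos66.9° = 1.234 m → τ = 108.7 N·m clockwise.
Painter: 65.2×9.81 = 639.6 N at 4.09 m → arm 1.605 m → τ = 1027 N·m clockwise.
Wall normal N acts horizontally at the top; its moment arm is the height L sinθ = 6.29·sin66.9° = 5.786 m, counterclockwise.
Balancing moments: N × 5.786 = 1136, giving N = 196 N.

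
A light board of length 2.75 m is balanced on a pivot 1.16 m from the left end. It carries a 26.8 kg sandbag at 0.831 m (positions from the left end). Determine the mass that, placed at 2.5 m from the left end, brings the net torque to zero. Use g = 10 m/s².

m ≈ 6.58 kg

Take moments about the pivot (at 1.16 m from the left end).
Sandbag: 26.8 × 10 = 268 N down at 0.831 m → arm 0.329 m, τ = 268 × 0.329 = 88.17 N·m counterclockwise.
Net moment of known loads = 88.17 N·m counterclockwise.
An unknown mass m at 2.5 m has arm 1.34 m; its moment is m·g·1.34 clockwise.
Balancing moments: m × 10 × 1.34 = 88.17, giving m = 88.17 / (10 × 1.34) = 6.58 kg.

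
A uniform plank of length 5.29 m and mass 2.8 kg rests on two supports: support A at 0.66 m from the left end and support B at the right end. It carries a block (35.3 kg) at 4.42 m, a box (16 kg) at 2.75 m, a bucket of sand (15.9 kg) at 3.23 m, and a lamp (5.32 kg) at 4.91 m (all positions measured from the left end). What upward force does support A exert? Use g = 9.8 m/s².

R_A ≈ 240 N

Take moments about support B.
Beam weight: 2.8 × 9.8 = 27.44 N down at 2.645 m → arm 2.645 m, τ = 27.44 × 2.645 = 72.58 N·m counterclockwise.
Block: 35.3 × 9.8 = 345.9 N down at 4.42 m → arm 0.87 m, τ = 345.9 × 0.87 = 300.9 N·m counterclockwise.
Box: 16 × 9.8 = 156.8 N down at 2.75 m → arm 2.54 m, τ = 156.8 × 2.54 = 398.3 N·m counterclockwise.
Bucket of sand: 15.9 × 9.8 = 155.8 N down at 3.23 m → arm 2.06 m, τ = 155.8 × 2.06 = 320.9 N·m counterclockwise.
Lamp: 5.32 × 9.8 = 52.14 N down at 4.91 m → arm 0.38 m, τ = 52.14 × 0.38 = 19.81 N·m counterclockwise.
Net load moment about support B = 1112 N·m counterclockwise.
Reaction R at support A is upward at 0.66 m, arm 4.63 m → moment R × 4.63 clockwise.
Setting net torque to zero: R × 4.63 = 1112 → R = 240 N.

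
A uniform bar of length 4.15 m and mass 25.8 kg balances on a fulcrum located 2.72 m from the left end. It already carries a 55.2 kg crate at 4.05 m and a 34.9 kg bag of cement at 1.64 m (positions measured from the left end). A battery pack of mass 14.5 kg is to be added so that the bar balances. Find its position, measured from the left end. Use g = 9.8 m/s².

Take moments about the fulcrum (at 2.72 m from the left end).
Beam weight: 25.8 × 9.8 = 252.8 N down at 2.075 m → arm 0.645 m, τ = 252.8 × 0.645 = 163.1 N·m counterclockwise.
Crate: 55.2 × 9.8 = 541 N down at 4.05 m → arm 1.33 m, τ = 541 × 1.33 = 719.5 N·m clockwise.
Bag of cement: 34.9 × 9.8 = 342 N down at 1.64 m → arm 1.08 m, τ = 342 × 1.08 = 369.4 N·m counterclockwise.
Net moment of existing loads = 187 N·m clockwise.
The battery pack weighs 14.5 × 9.8 = 142.1 N and must supply an equal counterclockwise moment, so its lever arm about the fulcrum is 187 / 142.1 = 1.32 m.
That puts it at 2.72 − 1.32 = 1.4 m from the left end.

x ≈ 1.4 m from the left end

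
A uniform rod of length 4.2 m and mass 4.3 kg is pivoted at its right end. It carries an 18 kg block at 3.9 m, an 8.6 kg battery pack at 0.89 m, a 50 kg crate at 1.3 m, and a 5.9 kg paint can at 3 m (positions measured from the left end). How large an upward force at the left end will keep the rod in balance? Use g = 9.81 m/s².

Take moments about the right end.
Beam weight: 4.3 × 9.81 = 42.18 N down at 2.1 m → arm 2.1 m, τ = 42.18 × 2.1 = 88.58 N·m counterclockwise.
Block: 18 × 9.81 = 176.6 N down at 3.9 m → arm 0.3 m, τ = 176.6 × 0.3 = 52.98 N·m counterclockwise.
Battery pack: 8.6 × 9.81 = 84.37 N down at 0.89 m → arm 3.31 m, τ = 84.37 × 3.31 = 279.3 N·m counterclockwise.
Crate: 50 × 9.81 = 490.5 N down at 1.3 m → arm 2.9 m, τ = 490.5 × 2.9 = 1422 N·m counterclockwise.
Paint can: 5.9 × 9.81 = 57.88 N down at 3 m → arm 1.2 m, τ = 57.88 × 1.2 = 69.46 N·m counterclockwise.
Net moment of the loads = 1912 N·m counterclockwise.
The upward force F acts at the left end, arm 4.2 m, giving F × 4.2 clockwise.
Setting net torque to zero: F × 4.2 = 1912 → F = 1912 / 4.2 = 455 N.

F ≈ 455 N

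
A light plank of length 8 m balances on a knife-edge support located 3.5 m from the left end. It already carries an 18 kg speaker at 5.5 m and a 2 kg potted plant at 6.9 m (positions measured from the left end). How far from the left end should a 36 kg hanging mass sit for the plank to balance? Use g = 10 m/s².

About the knife-edge support (at 3.5 m from the left end):
Speaker: 18 × 10 = 180 N down at 5.5 m → arm 2 m, τ = 180 × 2 = 360 N·m clockwise.
Potted plant: 2 × 10 = 20 N down at 6.9 m → arm 3.4 m, τ = 20 × 3.4 = 68 N·m clockwise.
Net moment of existing loads = 428 N·m clockwise.
The hanging mass weighs 36 × 10 = 360 N and must supply an equal counterclockwise moment, so its lever arm about the knife-edge support is 428 / 360 = 1.19 m.
That puts it at 3.5 − 1.19 = 2.31 m from the left end.

x ≈ 2.31 m from the left end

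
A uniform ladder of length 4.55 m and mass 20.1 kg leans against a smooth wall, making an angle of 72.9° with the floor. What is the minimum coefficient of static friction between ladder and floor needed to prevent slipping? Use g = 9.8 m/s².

Taking torques about the foot of the ladder:
Ladder weight 20.1×9.8 = 197 N acts at 2.275 m along the ladder; its horizontal arm is 2.275·cos72.9° = 0.6689 m → τ = 131.8 N·m clockwise.
Wall normal N acts horizontally at the top; its moment arm is the height L sinθ = 4.55·sin72.9° = 4.349 m, counterclockwise.
Setting net torque to zero: N × 4.349 = 131.8 → N = 30.31 N.
ΣFx = 0 ⇒ f = N_wall = 30.31 N. ΣFy = 0 ⇒ N_floor = 197 N.
μ_min = f / N_floor = 30.31 / 197 = 0.154.

μ_min ≈ 0.154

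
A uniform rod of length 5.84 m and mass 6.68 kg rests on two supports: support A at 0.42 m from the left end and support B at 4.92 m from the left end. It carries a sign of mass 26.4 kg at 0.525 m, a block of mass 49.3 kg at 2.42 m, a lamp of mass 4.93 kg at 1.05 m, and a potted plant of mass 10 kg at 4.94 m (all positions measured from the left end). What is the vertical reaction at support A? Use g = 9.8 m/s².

Take moments about support B.
Beam weight: 6.68 × 9.8 = 65.46 N down at 2.92 m → arm 2 m, τ = 65.46 × 2 = 130.9 N·m counterclockwise.
Sign: 26.4 × 9.8 = 258.7 N down at 0.525 m → arm 4.395 m, τ = 258.7 × 4.395 = 1137 N·m counterclockwise.
Block: 49.3 × 9.8 = 483.1 N down at 2.42 m → arm 2.5 m, τ = 483.1 × 2.5 = 1208 N·m counterclockwise.
Lamp: 4.93 × 9.8 = 48.31 N down at 1.05 m → arm 3.87 m, τ = 48.31 × 3.87 = 187 N·m counterclockwise.
Potted plant: 10 × 9.8 = 98 N down at 4.94 m → arm 0.02 m, τ = 98 × 0.02 = 1.96 N·m clockwise.
Net load moment about support B = 2661 N·m counterclockwise.
Reaction R at support A is upward at 0.42 m, arm 4.5 m → moment R × 4.5 clockwise.
For rotational equilibrium, R × 4.5 = 2661, so R = 591 N.

R_A ≈ 591 N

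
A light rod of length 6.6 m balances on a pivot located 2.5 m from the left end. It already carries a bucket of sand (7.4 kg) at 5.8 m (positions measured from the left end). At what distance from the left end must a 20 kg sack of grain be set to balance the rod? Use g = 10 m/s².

x ≈ 1.28 m from the left end

Taking torques about the pivot (at 2.5 m from the left end):
Bucket of sand: 7.4 × 10 = 74 N down at 5.8 m → arm 3.3 m, τ = 74 × 3.3 = 244.2 N·m clockwise.
Net moment of existing loads = 244.2 N·m clockwise.
The sack of grain weighs 20 × 10 = 200 N and must supply an equal counterclockwise moment, so its lever arm about the pivot is 244.2 / 200 = 1.22 m.
That puts it at 2.5 − 1.22 = 1.28 m from the left end.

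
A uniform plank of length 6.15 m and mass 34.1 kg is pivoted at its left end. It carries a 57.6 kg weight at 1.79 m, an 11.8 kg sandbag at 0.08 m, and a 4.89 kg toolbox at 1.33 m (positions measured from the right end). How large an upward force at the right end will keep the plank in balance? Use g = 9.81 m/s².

F ≈ 720 N

Take moments about the left end.
Beam weight: 34.1 × 9.81 = 334.5 N down at 3.075 m → arm 3.075 m, τ = 334.5 × 3.075 = 1029 N·m clockwise.
Weight: 57.6 × 9.81 = 565.1 N down at 1.79 m → arm 4.36 m, τ = 565.1 × 4.36 = 2464 N·m clockwise.
Sandbag: 11.8 × 9.81 = 115.8 N down at 0.08 m → arm 6.07 m, τ = 115.8 × 6.07 = 702.9 N·m clockwise.
Toolbox: 4.89 × 9.81 = 47.97 N down at 1.33 m → arm 4.82 m, τ = 47.97 × 4.82 = 231.2 N·m clockwise.
Net moment of the loads = 4427 N·m clockwise.
The upward force F acts at the right end, arm 6.15 m, giving F × 6.15 counterclockwise.
Στ = 0 ⇒ F × 6.15 = 4427 ⇒ F = 4427 / 6.15 = 720 N.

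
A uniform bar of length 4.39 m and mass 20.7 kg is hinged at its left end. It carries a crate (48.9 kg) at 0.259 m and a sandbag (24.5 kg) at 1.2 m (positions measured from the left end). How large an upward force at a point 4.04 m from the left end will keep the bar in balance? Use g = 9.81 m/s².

About the left end:
Beam weight: 20.7 × 9.81 = 203.1 N down at 2.195 m → arm 2.195 m, τ = 203.1 × 2.195 = 445.8 N·m clockwise.
Crate: 48.9 × 9.81 = 479.7 N down at 0.259 m → arm 0.259 m, τ = 479.7 × 0.259 = 124.2 N·m clockwise.
Sandbag: 24.5 × 9.81 = 240.3 N down at 1.2 m → arm 1.2 m, τ = 240.3 × 1.2 = 288.4 N·m clockwise.
Net moment of the loads = 858.4 N·m clockwise.
The upward force F acts at a point 4.04 m from the left end, arm 4.04 m, giving F × 4.04 counterclockwise.
For rotational equilibrium, F × 4.04 = 858.4, so F = 858.4 / 4.04 = 212 N.

F ≈ 212 N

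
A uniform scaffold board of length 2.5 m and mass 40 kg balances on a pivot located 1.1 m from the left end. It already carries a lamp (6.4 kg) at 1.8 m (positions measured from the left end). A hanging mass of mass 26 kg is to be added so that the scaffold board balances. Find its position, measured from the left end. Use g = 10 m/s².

Taking torques about the pivot (at 1.1 m from the left end):
Beam weight: 40 × 10 = 400 N down at 1.25 m → arm 0.15 m, τ = 400 × 0.15 = 60 N·m clockwise.
Lamp: 6.4 × 10 = 64 N down at 1.8 m → arm 0.7 m, τ = 64 × 0.7 = 44.8 N·m clockwise.
Net moment of existing loads = 104.8 N·m clockwise.
The hanging mass weighs 26 × 10 = 260 N and must supply an equal counterclockwise moment, so its lever arm about the pivot is 104.8 / 260 = 0.403 m.
That puts it at 1.1 − 0.403 = 0.697 m from the left end.

x ≈ 0.697 m from the left end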